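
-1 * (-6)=6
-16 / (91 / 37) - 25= -2867 / 91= -31.51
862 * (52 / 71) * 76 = 3406624 / 71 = 47980.62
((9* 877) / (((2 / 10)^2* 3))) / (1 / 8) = 526200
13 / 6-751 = -748.83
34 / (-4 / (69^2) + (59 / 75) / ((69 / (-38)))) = -674475 / 8611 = -78.33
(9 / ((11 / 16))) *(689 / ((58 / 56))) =2778048 / 319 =8708.61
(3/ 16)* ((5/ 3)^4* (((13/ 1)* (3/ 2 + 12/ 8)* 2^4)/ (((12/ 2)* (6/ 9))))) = 8125/ 36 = 225.69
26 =26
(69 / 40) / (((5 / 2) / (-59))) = -4071 / 100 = -40.71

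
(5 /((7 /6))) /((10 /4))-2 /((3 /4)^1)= -20 /21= -0.95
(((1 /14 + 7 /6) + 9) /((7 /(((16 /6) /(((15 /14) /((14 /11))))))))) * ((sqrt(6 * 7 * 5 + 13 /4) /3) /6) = 344 * sqrt(853) /2673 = 3.76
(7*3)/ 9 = 7/ 3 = 2.33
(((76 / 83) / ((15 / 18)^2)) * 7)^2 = 366799104 / 4305625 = 85.19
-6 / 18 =-1 / 3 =-0.33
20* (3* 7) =420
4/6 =2/3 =0.67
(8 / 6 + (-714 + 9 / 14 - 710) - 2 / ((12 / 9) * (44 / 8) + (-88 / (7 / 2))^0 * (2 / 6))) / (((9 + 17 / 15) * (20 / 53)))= -72818131 / 195776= -371.95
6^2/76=9/19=0.47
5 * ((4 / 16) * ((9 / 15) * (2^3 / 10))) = 3 / 5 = 0.60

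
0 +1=1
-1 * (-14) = 14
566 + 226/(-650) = 183837/325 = 565.65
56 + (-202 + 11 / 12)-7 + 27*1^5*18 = 4007 / 12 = 333.92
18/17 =1.06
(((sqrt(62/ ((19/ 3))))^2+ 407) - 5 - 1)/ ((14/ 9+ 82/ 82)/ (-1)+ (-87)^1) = -70245/ 15314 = -4.59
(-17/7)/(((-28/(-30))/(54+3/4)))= -55845/392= -142.46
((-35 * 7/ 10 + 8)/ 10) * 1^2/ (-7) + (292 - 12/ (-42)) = 40953/ 140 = 292.52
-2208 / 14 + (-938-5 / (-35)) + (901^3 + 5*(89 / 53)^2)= 14382139934777 / 19663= 731431619.53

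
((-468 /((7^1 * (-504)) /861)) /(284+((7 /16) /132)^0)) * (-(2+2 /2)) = -1599 /1330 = -1.20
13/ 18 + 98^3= 16941469/ 18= 941192.72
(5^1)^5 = 3125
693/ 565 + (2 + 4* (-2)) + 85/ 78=-162341/ 44070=-3.68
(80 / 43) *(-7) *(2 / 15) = -1.74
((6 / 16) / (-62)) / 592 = -3 / 293632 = -0.00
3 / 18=1 / 6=0.17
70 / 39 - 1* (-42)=1708 / 39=43.79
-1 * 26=-26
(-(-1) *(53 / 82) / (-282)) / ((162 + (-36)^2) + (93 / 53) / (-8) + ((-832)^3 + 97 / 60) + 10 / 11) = 308990 / 77642657758582261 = 0.00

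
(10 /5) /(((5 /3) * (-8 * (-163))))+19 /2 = 30973 /3260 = 9.50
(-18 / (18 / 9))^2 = 81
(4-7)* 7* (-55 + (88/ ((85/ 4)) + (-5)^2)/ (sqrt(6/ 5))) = 1155-17339* sqrt(30)/ 170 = 596.36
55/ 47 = 1.17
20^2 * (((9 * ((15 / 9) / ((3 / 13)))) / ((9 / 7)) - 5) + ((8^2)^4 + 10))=60398177600 / 9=6710908622.22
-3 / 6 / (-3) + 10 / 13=73 / 78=0.94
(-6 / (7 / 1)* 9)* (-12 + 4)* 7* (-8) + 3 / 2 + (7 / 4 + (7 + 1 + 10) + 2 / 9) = -123643 / 36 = -3434.53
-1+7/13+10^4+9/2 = 260105/26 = 10004.04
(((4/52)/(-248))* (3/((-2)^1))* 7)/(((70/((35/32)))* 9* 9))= 7/11142144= 0.00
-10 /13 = -0.77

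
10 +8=18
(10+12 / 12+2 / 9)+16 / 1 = 245 / 9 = 27.22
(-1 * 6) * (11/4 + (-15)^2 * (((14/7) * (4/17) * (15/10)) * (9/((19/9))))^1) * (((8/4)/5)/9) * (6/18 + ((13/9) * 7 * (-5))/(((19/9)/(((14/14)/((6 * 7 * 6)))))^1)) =-143171539/3313980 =-43.20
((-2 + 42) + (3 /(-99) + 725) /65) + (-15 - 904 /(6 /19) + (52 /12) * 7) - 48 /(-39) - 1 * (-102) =-5776376 /2145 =-2692.95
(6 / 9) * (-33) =-22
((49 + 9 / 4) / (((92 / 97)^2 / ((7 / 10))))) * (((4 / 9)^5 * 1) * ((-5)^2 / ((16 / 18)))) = 67509575 / 3470769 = 19.45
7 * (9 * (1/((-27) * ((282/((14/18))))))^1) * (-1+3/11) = 196/41877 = 0.00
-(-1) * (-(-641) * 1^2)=641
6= 6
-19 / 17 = -1.12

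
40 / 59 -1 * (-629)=37151 / 59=629.68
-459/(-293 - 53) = 459/346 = 1.33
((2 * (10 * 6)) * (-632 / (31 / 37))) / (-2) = 1403040 / 31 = 45259.35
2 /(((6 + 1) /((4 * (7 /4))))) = 2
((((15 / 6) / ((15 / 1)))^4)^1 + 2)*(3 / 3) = 2593 / 1296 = 2.00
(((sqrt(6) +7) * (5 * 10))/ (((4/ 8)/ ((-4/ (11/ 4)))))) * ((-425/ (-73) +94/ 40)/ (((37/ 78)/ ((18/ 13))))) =-721586880/ 29711-103083840 * sqrt(6)/ 29711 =-32785.49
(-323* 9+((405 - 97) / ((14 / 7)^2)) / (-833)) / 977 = -345944 / 116263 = -2.98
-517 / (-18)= 517 / 18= 28.72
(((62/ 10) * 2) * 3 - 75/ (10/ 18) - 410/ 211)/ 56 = -105229/ 59080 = -1.78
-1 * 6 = -6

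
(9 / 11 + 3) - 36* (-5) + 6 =2088 / 11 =189.82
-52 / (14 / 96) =-2496 / 7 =-356.57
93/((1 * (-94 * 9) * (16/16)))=-31/282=-0.11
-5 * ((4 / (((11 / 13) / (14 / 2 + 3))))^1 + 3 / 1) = -2765 / 11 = -251.36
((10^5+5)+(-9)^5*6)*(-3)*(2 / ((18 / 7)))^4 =203515963 / 729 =279171.42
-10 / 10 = -1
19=19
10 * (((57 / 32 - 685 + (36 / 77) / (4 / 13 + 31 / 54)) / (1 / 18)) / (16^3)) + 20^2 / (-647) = -30940648417075 / 1010498306048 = -30.62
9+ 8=17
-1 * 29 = -29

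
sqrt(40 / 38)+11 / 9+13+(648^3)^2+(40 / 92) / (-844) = 2* sqrt(95) / 19+6467446303558540653779 / 87354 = 74037208411275279.25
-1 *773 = -773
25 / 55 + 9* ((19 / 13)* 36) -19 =65064 / 143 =454.99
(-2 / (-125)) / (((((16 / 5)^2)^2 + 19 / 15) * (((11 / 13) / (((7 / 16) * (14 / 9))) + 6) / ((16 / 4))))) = 12740 / 153017927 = 0.00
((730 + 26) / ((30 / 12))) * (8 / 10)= 6048 / 25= 241.92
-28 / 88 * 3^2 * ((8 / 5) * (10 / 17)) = -504 / 187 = -2.70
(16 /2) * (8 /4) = 16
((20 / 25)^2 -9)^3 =-9129329 / 15625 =-584.28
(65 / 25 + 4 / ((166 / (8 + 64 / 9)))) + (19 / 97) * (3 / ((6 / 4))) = 1215817 / 362295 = 3.36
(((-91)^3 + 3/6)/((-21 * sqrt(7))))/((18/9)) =6781.50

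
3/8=0.38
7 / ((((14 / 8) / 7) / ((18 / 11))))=45.82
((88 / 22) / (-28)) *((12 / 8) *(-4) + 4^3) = -58 / 7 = -8.29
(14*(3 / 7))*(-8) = -48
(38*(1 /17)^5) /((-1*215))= -38 /305269255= -0.00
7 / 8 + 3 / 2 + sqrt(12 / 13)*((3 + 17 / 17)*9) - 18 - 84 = -797 / 8 + 72*sqrt(39) / 13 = -65.04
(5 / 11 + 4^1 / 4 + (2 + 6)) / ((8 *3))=13 / 33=0.39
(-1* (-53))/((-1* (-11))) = 53/11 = 4.82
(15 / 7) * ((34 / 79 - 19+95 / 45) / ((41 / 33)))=-643610 / 22673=-28.39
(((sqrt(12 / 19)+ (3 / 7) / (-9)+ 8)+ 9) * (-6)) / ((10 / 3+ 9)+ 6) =-2136 / 385 - 36 * sqrt(57) / 1045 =-5.81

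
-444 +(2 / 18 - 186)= -629.89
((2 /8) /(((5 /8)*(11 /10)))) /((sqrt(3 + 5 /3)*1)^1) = 2*sqrt(42) /77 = 0.17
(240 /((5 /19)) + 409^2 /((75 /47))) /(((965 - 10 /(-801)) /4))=8469888276 /19324375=438.30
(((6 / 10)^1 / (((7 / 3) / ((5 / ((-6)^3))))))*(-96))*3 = 12 / 7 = 1.71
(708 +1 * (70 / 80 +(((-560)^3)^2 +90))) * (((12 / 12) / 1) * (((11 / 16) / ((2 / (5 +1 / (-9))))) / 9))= 3317118679267641479 / 576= 5758886595950766.46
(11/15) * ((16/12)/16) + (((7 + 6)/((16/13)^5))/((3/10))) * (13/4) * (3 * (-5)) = -747.96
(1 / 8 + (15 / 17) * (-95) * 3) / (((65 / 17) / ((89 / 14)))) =-3042287 / 7280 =-417.90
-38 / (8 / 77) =-1463 / 4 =-365.75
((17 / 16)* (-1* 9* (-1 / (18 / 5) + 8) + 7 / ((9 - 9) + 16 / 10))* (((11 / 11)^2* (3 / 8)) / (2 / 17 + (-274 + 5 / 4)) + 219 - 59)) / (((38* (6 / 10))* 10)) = -52543523653 / 1082084352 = -48.56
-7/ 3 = -2.33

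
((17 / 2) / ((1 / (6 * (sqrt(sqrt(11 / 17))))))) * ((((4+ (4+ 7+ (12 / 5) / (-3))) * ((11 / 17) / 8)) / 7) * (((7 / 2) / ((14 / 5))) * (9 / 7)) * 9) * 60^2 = 42701175 * 11^(1 / 4) * 17^(3 / 4) / 1666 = 390795.62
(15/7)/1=15/7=2.14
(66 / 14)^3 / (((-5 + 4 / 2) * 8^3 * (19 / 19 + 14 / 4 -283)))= 11979 / 48909056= 0.00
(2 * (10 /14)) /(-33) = -10 /231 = -0.04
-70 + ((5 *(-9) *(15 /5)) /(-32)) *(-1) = -2375 /32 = -74.22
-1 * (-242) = 242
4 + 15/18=29/6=4.83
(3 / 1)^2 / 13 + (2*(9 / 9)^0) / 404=1831 / 2626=0.70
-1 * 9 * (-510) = 4590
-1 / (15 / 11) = -11 / 15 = -0.73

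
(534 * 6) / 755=4.24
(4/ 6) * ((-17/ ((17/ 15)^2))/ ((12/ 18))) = -225/ 17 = -13.24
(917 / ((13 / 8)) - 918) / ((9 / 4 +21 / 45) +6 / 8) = -34485 / 338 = -102.03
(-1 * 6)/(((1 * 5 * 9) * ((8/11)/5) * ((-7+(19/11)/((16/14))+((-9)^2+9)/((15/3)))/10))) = -2420/3303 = -0.73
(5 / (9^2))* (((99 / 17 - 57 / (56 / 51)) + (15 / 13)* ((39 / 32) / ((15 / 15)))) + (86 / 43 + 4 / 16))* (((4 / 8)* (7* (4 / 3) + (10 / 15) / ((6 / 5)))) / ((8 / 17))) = -7989085 / 290304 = -27.52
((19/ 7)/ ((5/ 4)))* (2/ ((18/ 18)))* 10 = 304/ 7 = 43.43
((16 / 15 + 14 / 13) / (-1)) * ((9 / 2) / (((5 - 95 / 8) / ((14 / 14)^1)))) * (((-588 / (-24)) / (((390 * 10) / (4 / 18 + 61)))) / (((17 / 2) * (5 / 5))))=1025962 / 16160625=0.06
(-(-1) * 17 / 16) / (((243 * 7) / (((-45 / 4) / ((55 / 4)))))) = -17 / 33264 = -0.00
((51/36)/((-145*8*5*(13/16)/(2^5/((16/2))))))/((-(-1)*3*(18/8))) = -136/763425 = -0.00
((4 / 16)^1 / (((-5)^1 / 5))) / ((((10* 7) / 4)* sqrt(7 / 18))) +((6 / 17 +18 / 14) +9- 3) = 909 / 119- 3* sqrt(14) / 490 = 7.62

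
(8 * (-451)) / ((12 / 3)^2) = -451 / 2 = -225.50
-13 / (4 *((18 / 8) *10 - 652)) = 13 / 2518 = 0.01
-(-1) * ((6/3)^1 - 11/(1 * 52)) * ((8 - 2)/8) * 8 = 10.73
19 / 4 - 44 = -157 / 4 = -39.25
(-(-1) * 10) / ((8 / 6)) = 7.50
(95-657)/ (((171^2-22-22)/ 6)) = -3372/ 29197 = -0.12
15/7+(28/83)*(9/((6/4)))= 2421/581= 4.17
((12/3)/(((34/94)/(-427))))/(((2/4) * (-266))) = 11468/323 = 35.50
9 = 9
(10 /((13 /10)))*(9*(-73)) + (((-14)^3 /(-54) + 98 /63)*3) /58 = -17138509 /3393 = -5051.14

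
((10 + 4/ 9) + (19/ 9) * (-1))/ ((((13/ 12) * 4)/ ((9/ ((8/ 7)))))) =1575/ 104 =15.14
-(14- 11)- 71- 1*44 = -118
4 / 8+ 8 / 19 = 35 / 38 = 0.92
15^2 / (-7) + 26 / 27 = -5893 / 189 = -31.18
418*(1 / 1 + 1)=836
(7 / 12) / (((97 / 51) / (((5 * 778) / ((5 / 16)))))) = 370328 / 97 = 3817.81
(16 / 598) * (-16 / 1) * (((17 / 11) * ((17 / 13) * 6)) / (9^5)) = -73984 / 841586031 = -0.00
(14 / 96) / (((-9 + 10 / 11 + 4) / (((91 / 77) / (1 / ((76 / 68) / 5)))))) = -0.01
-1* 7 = -7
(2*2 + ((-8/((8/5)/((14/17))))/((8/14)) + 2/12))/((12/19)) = -2945/612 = -4.81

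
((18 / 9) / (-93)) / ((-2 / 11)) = 11 / 93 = 0.12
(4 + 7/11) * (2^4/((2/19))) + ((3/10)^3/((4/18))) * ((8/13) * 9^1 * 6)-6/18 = 37989638/53625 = 708.43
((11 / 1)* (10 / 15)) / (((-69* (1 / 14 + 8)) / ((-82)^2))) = -2070992 / 23391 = -88.54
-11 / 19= -0.58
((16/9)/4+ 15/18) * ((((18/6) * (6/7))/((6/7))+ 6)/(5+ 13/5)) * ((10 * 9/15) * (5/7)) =1725/266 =6.48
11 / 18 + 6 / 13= 251 / 234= 1.07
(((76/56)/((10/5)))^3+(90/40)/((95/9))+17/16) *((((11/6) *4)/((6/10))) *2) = 12143681/312816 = 38.82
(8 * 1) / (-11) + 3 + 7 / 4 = 177 / 44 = 4.02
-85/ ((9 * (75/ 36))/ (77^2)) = -403172/ 15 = -26878.13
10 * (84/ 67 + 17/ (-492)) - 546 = -533.81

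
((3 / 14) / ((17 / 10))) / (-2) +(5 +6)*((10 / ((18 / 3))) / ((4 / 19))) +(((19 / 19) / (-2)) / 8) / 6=994001 / 11424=87.01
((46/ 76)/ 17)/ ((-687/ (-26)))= 299/ 221901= 0.00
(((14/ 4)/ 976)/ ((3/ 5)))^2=1225/ 34292736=0.00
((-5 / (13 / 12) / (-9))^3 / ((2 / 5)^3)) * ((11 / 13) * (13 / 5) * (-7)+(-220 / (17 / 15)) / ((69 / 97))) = -607.50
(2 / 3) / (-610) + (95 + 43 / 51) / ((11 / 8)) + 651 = 41105296 / 57035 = 720.70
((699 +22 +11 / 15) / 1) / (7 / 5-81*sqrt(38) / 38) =-61.48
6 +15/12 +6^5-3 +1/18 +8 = 280379/36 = 7788.31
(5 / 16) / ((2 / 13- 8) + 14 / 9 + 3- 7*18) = -585 / 242032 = -0.00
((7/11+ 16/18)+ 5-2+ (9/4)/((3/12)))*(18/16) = 1339/88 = 15.22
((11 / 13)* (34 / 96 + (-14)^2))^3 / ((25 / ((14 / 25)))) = 5680807825 / 55296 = 102734.52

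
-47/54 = -0.87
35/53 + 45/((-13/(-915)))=2182730/689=3167.97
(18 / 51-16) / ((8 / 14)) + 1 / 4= -1845 / 68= -27.13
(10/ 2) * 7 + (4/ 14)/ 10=1226/ 35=35.03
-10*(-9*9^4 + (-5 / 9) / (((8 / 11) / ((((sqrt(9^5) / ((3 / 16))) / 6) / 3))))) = 591040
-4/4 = -1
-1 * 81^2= -6561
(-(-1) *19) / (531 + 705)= 19 / 1236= 0.02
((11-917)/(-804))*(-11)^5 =-24318701/134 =-181482.84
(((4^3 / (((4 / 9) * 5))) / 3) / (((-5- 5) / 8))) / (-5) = 192 / 125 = 1.54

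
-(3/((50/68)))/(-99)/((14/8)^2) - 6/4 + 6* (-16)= -7881787/80850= -97.49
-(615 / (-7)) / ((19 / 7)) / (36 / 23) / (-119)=-4715 / 27132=-0.17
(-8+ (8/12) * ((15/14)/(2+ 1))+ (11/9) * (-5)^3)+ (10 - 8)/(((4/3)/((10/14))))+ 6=-153.47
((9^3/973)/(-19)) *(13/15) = -3159/92435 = -0.03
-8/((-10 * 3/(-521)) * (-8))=521/30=17.37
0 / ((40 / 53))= 0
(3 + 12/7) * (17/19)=561/133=4.22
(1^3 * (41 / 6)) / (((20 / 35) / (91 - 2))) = 25543 / 24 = 1064.29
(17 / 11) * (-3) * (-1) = 51 / 11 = 4.64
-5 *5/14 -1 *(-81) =1109/14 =79.21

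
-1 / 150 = -0.01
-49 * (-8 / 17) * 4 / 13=1568 / 221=7.10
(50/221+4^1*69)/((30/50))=305230/663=460.38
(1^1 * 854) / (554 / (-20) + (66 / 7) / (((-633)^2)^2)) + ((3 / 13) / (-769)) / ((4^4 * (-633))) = -1727593688480202782843467 / 56035532990251274560256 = -30.83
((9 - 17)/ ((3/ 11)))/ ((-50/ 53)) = 2332/ 75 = 31.09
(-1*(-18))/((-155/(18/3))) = -108/155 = -0.70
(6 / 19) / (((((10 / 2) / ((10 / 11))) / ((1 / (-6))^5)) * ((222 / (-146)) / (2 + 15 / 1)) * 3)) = 1241 / 45098856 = 0.00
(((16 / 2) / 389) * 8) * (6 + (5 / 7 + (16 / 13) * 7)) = 89280 / 35399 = 2.52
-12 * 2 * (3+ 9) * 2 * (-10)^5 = 57600000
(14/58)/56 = 1/232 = 0.00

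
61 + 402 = 463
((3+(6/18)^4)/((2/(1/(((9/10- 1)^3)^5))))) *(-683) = 83326000000000000000/81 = 1028716049382716049.38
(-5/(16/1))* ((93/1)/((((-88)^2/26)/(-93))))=562185/61952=9.07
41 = 41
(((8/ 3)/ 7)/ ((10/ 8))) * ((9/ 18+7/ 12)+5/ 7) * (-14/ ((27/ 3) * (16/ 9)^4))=-12231/ 143360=-0.09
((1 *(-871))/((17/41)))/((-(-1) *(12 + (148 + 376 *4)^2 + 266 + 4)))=-35711/46399562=-0.00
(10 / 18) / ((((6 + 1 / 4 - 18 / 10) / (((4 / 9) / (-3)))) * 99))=-400 / 2141073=-0.00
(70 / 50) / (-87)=-0.02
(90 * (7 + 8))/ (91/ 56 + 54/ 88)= 118800/ 197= 603.05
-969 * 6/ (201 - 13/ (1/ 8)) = -59.94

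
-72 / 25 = -2.88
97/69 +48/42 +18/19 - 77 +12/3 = -637838/9177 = -69.50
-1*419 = -419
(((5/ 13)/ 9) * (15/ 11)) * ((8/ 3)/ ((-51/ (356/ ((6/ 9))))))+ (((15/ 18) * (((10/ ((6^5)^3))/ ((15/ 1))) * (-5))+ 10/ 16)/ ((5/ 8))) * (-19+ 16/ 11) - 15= -43942430742044399/ 1285897159692288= -34.17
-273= -273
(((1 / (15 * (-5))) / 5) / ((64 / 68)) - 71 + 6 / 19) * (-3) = 212.06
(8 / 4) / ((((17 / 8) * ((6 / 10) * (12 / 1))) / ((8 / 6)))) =80 / 459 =0.17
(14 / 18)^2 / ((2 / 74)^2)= 67081 / 81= 828.16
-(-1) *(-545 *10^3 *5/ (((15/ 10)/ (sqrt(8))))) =-10900000 *sqrt(2)/ 3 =-5138309.28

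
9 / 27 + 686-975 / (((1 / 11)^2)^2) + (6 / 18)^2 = -128468597 / 9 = -14274288.56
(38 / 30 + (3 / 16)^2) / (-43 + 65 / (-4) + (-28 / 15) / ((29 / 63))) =-144971 / 7049664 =-0.02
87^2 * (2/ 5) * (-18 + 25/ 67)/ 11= -17877978/ 3685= -4851.55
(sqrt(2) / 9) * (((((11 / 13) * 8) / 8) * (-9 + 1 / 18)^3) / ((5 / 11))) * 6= -504967001 * sqrt(2) / 568620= -1255.90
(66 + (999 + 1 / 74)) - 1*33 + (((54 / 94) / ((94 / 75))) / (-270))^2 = 2981250874637 / 2888771152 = 1032.01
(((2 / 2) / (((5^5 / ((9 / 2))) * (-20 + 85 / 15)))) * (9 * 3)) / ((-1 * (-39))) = -243 / 3493750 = -0.00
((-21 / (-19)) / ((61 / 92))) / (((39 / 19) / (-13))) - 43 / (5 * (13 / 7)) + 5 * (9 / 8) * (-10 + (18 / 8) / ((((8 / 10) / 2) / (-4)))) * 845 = -154491.75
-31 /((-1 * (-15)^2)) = 31 /225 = 0.14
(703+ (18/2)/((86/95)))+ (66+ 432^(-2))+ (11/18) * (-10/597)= 1243908297709/1596941568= 778.93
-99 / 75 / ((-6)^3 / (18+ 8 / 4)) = 11 / 90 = 0.12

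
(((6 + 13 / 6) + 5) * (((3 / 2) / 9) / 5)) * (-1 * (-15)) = 79 / 12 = 6.58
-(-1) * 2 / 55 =2 / 55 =0.04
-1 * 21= -21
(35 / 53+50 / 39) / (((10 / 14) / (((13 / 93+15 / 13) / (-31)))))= -8791244 / 77469093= -0.11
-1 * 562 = -562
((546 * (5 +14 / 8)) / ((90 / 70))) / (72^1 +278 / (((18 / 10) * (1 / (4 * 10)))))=51597 / 112496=0.46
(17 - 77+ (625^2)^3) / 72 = 59604644775390565 / 72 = 827842288547091.18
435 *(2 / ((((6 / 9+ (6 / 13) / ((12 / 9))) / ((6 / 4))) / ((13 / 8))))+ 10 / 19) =13945665 / 6004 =2322.73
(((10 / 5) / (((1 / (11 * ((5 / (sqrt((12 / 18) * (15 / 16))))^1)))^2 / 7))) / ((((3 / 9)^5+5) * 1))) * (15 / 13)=15436575 / 988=15624.06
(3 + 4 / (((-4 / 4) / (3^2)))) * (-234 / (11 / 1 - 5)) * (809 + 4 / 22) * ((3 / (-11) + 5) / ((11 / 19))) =1028919996 / 121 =8503471.04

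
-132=-132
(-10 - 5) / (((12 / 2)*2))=-5 / 4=-1.25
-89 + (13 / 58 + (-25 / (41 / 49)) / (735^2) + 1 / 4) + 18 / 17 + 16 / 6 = -3023621305 / 35655732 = -84.80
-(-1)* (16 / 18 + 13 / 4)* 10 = 745 / 18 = 41.39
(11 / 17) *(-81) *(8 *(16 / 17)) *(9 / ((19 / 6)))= -6158592 / 5491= -1121.58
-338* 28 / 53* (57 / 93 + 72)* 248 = -170427712 / 53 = -3215617.21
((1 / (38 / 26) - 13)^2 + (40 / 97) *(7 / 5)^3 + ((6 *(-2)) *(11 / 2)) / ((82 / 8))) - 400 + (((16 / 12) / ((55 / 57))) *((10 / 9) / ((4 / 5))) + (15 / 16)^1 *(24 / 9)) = -1771058013413 / 7106700150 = -249.21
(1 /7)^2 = 1 /49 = 0.02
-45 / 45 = -1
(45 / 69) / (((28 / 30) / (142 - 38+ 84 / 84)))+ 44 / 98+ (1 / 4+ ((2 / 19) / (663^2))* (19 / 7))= 146772529957 / 1981577052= 74.07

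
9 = 9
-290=-290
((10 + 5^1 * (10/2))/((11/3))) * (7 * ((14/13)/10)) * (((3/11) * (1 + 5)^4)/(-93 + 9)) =-30.28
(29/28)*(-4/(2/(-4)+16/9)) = -522/161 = -3.24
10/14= 5/7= 0.71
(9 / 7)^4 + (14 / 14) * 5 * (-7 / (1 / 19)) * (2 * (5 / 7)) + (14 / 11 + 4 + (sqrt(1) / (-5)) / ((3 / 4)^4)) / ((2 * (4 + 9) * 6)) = -947.24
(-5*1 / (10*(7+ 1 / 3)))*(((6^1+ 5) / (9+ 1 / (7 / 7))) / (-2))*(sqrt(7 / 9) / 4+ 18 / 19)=sqrt(7) / 320+ 27 / 760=0.04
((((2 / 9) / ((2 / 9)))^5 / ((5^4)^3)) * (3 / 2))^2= 9 / 238418579101562500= 0.00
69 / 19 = 3.63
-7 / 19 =-0.37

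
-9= -9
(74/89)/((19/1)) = 74/1691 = 0.04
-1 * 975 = -975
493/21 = 23.48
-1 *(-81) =81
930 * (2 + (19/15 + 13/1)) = 15128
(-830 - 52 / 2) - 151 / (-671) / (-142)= -81561543 / 95282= -856.00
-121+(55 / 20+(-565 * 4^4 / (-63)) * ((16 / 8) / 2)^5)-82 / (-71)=38982695 / 17892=2178.78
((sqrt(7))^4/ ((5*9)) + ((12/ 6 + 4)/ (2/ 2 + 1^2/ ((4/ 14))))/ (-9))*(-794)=-100838/ 135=-746.95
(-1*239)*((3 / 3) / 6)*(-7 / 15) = 1673 / 90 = 18.59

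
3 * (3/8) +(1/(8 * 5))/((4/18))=99/80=1.24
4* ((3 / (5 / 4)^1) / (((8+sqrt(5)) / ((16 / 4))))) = 1536 / 295- 192* sqrt(5) / 295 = 3.75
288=288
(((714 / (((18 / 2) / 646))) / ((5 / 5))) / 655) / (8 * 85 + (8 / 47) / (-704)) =635901728 / 5526521235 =0.12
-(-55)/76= 0.72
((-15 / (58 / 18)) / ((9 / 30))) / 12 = -75 / 58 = -1.29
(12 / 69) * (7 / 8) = 7 / 46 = 0.15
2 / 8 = 0.25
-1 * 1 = -1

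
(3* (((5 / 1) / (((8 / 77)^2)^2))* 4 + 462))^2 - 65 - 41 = 279539423164835585 / 1048576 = 266589568295.32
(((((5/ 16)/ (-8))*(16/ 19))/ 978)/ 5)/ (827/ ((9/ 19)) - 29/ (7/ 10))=-0.00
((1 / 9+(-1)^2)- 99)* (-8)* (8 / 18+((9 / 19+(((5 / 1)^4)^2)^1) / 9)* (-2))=-104618341216 / 1539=-67978129.45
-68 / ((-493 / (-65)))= -260 / 29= -8.97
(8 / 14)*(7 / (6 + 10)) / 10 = 1 / 40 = 0.02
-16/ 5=-3.20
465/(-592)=-465/592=-0.79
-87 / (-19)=87 / 19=4.58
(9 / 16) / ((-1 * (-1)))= 0.56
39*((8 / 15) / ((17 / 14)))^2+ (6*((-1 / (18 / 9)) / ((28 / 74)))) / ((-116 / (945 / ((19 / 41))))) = 14035616251 / 95543400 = 146.90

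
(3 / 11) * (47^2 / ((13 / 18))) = 119286 / 143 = 834.17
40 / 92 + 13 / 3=329 / 69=4.77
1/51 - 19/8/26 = -761/10608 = -0.07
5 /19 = 0.26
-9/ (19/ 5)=-45/ 19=-2.37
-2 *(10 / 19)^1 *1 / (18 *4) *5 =-25 / 342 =-0.07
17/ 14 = 1.21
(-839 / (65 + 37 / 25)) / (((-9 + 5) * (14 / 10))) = 104875 / 46536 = 2.25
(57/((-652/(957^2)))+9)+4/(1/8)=-52176661/652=-80025.55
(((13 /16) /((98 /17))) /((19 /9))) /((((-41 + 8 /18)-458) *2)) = -17901 /267353408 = -0.00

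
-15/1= -15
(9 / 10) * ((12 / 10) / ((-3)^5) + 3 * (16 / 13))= 9707 / 2925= 3.32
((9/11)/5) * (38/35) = 342/1925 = 0.18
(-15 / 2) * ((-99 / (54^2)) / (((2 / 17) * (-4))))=-935 / 1728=-0.54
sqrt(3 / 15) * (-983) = -983 * sqrt(5) / 5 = -439.61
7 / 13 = 0.54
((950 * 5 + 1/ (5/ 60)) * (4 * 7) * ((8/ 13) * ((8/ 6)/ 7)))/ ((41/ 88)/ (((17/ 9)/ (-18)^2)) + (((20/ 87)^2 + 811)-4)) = 575159388672/ 32640918479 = 17.62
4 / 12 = 1 / 3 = 0.33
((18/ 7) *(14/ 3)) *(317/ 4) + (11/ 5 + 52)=5026/ 5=1005.20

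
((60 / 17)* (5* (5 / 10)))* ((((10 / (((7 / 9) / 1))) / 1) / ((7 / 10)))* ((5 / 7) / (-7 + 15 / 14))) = -1350000 / 69139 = -19.53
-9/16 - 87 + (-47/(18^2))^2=-1148719/13122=-87.54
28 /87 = 0.32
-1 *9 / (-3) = 3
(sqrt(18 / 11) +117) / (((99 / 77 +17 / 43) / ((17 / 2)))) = 15351* sqrt(22) / 11132 +598689 / 1012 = 598.06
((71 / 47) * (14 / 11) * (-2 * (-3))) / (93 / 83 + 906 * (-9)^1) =-165004 / 116616071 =-0.00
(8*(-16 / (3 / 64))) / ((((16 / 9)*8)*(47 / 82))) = -334.98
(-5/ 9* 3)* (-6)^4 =-2160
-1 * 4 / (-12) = 1 / 3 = 0.33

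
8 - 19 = -11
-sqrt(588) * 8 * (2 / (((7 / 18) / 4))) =-2304 * sqrt(3) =-3990.65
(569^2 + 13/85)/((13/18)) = 495354564/1105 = 448284.67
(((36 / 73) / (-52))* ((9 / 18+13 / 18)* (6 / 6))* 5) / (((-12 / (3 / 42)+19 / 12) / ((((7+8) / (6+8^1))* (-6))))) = -29700 / 13266071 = -0.00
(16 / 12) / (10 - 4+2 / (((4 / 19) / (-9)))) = -8 / 477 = -0.02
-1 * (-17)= 17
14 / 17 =0.82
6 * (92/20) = 138/5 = 27.60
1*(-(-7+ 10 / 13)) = 81 / 13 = 6.23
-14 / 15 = -0.93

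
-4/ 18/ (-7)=2/ 63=0.03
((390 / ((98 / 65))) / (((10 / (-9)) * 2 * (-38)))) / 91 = 1755 / 52136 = 0.03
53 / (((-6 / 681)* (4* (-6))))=12031 / 48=250.65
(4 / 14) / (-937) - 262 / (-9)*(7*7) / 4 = 356.61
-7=-7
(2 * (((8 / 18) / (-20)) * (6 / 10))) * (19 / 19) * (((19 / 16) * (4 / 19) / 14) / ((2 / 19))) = -0.00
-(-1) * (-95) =-95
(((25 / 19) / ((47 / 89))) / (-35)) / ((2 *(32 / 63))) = -4005 / 57152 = -0.07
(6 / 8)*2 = 3 / 2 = 1.50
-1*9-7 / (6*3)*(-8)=-53 / 9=-5.89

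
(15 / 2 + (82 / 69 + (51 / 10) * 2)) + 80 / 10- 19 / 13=228079 / 8970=25.43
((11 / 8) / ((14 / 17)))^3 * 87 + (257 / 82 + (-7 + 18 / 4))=23361865229 / 57602048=405.57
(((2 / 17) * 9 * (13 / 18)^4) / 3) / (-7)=-28561 / 2082024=-0.01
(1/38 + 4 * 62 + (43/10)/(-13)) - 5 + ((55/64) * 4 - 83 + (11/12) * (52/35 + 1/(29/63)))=400693973/2406768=166.49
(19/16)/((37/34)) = 323/296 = 1.09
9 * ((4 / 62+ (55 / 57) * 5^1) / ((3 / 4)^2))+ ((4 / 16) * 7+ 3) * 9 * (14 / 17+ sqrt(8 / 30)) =57 * sqrt(15) / 10+ 6814715 / 60078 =135.51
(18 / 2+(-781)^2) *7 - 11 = 4269779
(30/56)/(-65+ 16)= -15/1372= -0.01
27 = 27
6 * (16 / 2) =48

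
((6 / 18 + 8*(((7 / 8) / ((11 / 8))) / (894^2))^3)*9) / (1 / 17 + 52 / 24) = 481327691401840493519 / 357063352771953564396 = 1.35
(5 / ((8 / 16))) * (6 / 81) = 20 / 27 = 0.74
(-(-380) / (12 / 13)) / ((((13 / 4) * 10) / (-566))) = -21508 / 3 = -7169.33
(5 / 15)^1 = 1 / 3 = 0.33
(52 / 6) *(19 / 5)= 494 / 15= 32.93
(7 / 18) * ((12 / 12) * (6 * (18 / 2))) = 21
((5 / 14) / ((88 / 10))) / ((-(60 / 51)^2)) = -0.03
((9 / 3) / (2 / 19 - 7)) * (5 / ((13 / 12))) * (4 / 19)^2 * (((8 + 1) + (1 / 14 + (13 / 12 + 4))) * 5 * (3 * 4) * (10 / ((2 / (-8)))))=684864000 / 226499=3023.70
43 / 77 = 0.56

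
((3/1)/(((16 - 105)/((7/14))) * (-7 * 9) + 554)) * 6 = 9/5884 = 0.00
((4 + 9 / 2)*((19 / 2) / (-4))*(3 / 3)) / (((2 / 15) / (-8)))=4845 / 4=1211.25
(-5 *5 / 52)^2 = 625 / 2704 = 0.23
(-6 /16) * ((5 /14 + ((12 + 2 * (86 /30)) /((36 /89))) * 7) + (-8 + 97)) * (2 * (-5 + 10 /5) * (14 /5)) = 374449 /150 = 2496.33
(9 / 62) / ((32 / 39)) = 351 / 1984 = 0.18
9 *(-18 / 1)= -162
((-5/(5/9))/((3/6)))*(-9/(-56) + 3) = -1593/28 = -56.89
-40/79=-0.51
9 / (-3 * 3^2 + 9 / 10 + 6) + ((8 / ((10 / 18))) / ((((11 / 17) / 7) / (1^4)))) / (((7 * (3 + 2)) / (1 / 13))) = -25242 / 239525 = -0.11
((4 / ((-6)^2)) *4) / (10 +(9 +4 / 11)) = 44 / 1917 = 0.02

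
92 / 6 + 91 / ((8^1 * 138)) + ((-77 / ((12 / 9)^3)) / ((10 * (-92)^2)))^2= 452351699579841 / 29343455641600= 15.42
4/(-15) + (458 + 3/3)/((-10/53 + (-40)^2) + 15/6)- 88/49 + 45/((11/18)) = 6578550208/91546455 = 71.86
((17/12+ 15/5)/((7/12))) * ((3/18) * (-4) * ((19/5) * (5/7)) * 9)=-6042/49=-123.31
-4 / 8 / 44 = -1 / 88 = -0.01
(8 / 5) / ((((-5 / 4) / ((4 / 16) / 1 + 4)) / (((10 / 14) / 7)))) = -136 / 245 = -0.56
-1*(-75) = 75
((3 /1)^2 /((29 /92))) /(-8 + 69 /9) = -2484 /29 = -85.66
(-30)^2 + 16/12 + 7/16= 43285/48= 901.77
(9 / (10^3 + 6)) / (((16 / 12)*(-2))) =-27 / 8048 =-0.00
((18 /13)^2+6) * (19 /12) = 4237 /338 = 12.54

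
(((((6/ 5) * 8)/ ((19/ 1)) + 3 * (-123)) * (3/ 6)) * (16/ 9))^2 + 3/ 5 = 8714644639/ 81225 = 107290.18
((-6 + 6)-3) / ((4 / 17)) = -51 / 4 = -12.75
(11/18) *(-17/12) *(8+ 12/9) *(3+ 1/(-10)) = -37961/1620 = -23.43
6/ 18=1/ 3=0.33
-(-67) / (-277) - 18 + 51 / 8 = -11.87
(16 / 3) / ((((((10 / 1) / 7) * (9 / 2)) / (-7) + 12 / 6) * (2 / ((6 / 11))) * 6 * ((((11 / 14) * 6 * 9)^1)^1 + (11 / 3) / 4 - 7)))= 10976 / 1779899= 0.01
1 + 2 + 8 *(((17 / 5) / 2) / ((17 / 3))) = 27 / 5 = 5.40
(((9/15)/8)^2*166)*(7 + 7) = 5229/400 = 13.07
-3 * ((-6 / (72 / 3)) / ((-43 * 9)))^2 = -1 / 798768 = -0.00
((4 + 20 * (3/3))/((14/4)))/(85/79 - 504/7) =-3792/39221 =-0.10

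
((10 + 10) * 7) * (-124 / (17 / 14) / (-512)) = 7595 / 272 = 27.92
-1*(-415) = 415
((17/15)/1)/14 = 17/210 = 0.08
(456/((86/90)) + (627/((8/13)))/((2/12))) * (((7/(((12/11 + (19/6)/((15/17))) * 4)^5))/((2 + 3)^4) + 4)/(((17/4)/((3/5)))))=929152190990757043372787613/249659939324883671245280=3721.67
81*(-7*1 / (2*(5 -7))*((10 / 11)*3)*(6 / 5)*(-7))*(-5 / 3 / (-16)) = -59535 / 176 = -338.27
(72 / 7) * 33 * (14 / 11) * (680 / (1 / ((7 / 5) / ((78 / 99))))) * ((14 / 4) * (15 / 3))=118752480 / 13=9134806.15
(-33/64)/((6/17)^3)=-11.73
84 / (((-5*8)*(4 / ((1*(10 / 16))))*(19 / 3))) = -0.05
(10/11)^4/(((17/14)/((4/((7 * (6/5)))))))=200000/746691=0.27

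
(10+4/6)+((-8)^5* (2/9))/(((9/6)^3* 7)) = -506144/1701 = -297.56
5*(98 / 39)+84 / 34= 9968 / 663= 15.03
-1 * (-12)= 12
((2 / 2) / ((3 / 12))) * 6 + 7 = 31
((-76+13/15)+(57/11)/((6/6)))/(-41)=11542/6765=1.71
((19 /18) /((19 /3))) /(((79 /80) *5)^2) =0.01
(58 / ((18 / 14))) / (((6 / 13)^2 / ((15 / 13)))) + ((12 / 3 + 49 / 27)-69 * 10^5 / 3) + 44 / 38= -262171349 / 114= -2299748.68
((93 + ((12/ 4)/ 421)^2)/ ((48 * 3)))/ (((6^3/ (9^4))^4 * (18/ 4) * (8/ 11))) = 3902564973775941/ 23231332352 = 167987.14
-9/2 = -4.50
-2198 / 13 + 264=1234 / 13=94.92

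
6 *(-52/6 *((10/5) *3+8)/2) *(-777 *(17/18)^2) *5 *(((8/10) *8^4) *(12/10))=223197298688/45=4959939970.84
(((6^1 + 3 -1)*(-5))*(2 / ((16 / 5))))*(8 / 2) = -100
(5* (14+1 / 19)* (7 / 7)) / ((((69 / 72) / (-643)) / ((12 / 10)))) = -24722064 / 437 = -56572.23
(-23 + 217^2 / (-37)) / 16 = -11985 / 148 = -80.98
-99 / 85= -1.16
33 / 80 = 0.41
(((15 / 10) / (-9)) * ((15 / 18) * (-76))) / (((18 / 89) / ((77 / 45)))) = 130207 / 1458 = 89.31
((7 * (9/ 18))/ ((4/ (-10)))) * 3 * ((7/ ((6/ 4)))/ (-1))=245/ 2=122.50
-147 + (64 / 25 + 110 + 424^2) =4493539 / 25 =179741.56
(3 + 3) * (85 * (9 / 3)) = 1530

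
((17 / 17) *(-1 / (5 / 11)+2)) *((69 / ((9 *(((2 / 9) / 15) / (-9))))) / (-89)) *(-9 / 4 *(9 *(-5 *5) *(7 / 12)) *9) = -79224075 / 2848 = -27817.44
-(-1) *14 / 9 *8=112 / 9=12.44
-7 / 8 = -0.88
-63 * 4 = -252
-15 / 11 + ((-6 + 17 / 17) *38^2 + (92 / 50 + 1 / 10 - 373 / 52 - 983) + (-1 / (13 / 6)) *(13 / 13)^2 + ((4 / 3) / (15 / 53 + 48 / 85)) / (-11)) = -1345119140681 / 163835100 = -8210.20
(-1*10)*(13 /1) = -130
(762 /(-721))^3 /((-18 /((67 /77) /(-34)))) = -823449966 /490620217549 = -0.00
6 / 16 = 3 / 8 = 0.38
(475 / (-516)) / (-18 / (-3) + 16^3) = -475 / 2116632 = -0.00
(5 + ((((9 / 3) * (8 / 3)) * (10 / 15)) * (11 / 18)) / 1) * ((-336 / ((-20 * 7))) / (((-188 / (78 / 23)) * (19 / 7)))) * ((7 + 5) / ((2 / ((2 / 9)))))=-162344 / 924255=-0.18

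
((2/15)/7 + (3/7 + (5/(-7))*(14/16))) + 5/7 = 451/840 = 0.54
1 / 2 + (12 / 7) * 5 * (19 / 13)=2371 / 182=13.03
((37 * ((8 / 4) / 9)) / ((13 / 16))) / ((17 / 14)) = 16576 / 1989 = 8.33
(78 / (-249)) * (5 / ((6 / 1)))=-65 / 249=-0.26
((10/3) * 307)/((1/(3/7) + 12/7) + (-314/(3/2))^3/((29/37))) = -5608890/64147324183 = -0.00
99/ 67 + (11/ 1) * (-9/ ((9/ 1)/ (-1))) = 836/ 67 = 12.48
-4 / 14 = -0.29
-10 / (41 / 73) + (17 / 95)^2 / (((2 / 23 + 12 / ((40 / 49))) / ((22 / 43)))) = -17.80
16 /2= 8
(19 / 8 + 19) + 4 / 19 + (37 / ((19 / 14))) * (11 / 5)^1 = 61989 / 760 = 81.56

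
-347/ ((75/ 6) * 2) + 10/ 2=-222/ 25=-8.88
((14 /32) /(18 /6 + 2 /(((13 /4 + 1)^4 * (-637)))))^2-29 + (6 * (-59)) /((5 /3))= -7870800978259042107107 /32607682112919246080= -241.38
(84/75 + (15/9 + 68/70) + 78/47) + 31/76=10924681/1875300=5.83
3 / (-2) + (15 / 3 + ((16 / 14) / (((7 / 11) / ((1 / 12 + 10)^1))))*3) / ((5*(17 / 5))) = 195 / 98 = 1.99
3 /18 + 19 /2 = 29 /3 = 9.67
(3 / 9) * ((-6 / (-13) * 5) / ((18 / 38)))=190 / 117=1.62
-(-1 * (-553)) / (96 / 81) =-466.59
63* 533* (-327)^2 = 3590568891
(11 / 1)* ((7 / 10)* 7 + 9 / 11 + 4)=1069 / 10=106.90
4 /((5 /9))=36 /5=7.20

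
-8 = -8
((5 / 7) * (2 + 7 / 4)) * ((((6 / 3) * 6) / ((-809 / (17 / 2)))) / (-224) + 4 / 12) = 2269025 / 2537024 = 0.89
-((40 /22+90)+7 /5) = -5127 /55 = -93.22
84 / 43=1.95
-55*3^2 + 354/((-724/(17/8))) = -1436529/2896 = -496.04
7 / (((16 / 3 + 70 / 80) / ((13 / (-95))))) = -2184 / 14155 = -0.15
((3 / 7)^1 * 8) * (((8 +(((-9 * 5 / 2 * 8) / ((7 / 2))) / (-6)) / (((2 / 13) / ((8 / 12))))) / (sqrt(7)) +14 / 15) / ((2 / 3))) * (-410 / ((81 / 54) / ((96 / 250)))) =-29850624 * sqrt(7) / 8575 - 62976 / 125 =-9713.99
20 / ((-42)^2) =5 / 441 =0.01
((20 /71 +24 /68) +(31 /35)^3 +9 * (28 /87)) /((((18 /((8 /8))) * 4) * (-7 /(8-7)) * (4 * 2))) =-2114070041 /2017012872000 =-0.00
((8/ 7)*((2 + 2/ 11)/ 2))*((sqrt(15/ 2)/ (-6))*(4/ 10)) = -0.23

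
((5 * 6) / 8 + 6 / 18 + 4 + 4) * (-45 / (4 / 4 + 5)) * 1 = -725 / 8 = -90.62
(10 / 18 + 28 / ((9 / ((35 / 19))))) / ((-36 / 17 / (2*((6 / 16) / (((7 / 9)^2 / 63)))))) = -493425 / 2128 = -231.87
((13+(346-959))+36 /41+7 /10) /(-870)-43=-15092747 /356700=-42.31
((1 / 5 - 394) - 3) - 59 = -2279 / 5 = -455.80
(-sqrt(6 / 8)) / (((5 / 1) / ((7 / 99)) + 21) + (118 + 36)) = -7 * sqrt(3) / 3440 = -0.00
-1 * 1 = -1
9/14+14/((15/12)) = 829/70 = 11.84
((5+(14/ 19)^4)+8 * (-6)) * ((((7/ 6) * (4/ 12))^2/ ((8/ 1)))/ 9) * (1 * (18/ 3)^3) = -90901321/ 4691556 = -19.38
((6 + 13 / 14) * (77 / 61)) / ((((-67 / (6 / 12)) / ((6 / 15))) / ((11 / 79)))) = -0.00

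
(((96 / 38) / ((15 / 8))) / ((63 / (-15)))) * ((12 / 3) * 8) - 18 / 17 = -11.32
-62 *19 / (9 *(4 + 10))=-589 / 63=-9.35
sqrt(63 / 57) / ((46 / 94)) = 47 *sqrt(399) / 437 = 2.15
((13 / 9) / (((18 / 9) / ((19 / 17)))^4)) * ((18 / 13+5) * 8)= 10816643 / 1503378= 7.19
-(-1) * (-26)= -26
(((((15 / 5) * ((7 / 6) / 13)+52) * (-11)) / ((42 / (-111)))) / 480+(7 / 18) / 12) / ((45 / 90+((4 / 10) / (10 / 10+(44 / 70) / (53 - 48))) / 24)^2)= 195169568393 / 16173491880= 12.07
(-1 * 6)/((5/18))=-108/5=-21.60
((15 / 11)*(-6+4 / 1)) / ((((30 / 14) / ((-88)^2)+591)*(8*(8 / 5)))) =-3850 / 10678981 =-0.00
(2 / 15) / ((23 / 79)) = 158 / 345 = 0.46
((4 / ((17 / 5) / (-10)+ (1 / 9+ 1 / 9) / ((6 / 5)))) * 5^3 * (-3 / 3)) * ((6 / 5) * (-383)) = -310230000 / 209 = -1484354.07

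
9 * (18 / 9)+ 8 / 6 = 58 / 3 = 19.33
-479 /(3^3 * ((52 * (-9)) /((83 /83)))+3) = 479 /12633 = 0.04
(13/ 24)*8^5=53248/ 3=17749.33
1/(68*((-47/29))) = -29/3196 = -0.01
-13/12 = -1.08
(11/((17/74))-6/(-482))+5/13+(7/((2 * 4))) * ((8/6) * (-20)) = 3985960/159783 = 24.95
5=5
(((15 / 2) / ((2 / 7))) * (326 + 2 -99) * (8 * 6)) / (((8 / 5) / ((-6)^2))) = 6492150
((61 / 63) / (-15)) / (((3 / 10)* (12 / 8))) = -244 / 1701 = -0.14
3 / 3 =1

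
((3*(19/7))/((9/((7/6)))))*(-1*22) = -209/9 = -23.22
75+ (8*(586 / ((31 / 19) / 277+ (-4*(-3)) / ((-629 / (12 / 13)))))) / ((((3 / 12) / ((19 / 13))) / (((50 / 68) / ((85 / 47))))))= -1630308867233 / 1714909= -950667.86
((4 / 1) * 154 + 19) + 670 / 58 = 18750 / 29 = 646.55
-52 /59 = -0.88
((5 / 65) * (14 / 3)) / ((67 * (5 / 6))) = 28 / 4355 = 0.01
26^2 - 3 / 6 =1351 / 2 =675.50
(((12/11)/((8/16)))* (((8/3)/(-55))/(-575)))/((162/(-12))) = -128/9392625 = -0.00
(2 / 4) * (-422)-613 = -824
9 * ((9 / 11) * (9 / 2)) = 729 / 22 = 33.14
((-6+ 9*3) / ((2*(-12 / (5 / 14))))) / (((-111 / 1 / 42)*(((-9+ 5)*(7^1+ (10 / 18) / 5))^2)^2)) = 0.00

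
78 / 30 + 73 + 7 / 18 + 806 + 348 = 110699 / 90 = 1229.99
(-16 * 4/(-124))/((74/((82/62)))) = 0.01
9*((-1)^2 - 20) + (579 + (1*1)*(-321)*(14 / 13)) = 810 / 13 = 62.31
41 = 41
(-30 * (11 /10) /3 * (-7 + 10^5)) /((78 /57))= -803789.88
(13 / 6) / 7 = 13 / 42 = 0.31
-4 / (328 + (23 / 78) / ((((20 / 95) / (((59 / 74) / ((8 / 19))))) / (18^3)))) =-30784 / 121564399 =-0.00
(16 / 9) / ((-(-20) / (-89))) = -356 / 45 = -7.91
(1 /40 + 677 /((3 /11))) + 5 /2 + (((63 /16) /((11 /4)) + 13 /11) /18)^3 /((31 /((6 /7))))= 223231604680247 /89836750080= 2484.86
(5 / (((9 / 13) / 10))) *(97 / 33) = 63050 / 297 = 212.29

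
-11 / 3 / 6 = -11 / 18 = -0.61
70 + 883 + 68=1021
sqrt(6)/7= 0.35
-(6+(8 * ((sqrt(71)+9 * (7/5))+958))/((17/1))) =-39334/85-8 * sqrt(71)/17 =-466.72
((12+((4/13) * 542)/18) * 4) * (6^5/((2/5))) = 21496320/13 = 1653563.08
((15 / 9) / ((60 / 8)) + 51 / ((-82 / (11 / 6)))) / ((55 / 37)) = -10027 / 16236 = -0.62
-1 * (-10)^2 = -100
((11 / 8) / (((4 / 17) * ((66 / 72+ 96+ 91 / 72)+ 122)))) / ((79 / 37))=0.01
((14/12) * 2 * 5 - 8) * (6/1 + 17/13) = 1045/39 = 26.79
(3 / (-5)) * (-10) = 6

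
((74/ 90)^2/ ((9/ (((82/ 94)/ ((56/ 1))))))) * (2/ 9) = 56129/ 215856900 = 0.00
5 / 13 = 0.38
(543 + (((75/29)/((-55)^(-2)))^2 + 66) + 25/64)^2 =10852134451813266019625281/2897022976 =3745960781711544.84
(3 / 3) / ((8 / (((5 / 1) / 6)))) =0.10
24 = 24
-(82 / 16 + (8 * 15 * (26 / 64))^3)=-7415203 / 64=-115862.55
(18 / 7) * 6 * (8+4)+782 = 6770 / 7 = 967.14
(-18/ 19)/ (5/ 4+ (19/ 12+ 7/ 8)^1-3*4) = 432/ 3781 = 0.11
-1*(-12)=12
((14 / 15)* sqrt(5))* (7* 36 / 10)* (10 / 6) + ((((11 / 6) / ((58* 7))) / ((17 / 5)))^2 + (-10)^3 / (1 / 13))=-22294398668975 / 1714953744 + 196* sqrt(5) / 5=-12912.35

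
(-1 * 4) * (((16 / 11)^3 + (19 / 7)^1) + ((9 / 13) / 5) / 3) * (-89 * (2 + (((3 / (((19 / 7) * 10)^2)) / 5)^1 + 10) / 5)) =1135940060487528 / 136639628125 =8313.40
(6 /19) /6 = 1 /19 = 0.05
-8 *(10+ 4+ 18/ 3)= -160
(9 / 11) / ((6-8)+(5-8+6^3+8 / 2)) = 9 / 2365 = 0.00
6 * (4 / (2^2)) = 6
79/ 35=2.26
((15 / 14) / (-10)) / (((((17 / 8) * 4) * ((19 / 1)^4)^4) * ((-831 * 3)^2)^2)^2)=-1 / 83708216054529139668268835387695316436883477359157058806400173092248301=-0.00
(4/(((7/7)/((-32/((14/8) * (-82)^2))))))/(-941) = 128/11072747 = 0.00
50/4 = 25/2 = 12.50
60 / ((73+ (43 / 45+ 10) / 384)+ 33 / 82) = 42508800 / 52024373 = 0.82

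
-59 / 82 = -0.72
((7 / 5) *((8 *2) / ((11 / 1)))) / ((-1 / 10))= -224 / 11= -20.36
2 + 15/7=29/7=4.14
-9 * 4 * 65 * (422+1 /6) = -987870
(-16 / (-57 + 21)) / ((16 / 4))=1 / 9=0.11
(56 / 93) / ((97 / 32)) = 1792 / 9021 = 0.20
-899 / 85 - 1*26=-3109 / 85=-36.58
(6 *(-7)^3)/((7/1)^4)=-6/7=-0.86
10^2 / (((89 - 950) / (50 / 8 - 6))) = -25 / 861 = -0.03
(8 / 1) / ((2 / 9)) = 36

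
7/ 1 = 7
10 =10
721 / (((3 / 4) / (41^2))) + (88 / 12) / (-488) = 1182912965 / 732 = 1616001.32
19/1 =19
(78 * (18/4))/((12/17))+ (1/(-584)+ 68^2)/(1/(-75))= -202240731/584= -346302.62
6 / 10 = 3 / 5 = 0.60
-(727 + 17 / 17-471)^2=-66049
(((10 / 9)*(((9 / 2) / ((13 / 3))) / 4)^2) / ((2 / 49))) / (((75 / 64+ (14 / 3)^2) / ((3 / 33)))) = 178605 / 24574121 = 0.01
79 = 79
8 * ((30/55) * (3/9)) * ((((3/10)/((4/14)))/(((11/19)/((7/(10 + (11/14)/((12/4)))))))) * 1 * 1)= 469224/260755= 1.80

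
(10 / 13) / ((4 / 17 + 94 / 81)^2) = 9480645 / 24011546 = 0.39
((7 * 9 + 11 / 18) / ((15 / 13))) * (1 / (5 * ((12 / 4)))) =2977 / 810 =3.68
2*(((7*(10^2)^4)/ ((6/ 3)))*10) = 7000000000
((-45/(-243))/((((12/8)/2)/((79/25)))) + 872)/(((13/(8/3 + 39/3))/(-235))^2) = 8624250605780/123201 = 70001465.94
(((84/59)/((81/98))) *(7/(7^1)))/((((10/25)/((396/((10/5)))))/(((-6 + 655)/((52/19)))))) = 7885570/39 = 202194.10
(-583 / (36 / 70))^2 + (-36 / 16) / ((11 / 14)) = 4579994069 / 3564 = 1285071.29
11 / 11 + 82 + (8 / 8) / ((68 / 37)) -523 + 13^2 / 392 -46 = -485.02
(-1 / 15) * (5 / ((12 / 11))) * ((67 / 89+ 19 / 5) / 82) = -11143 / 656820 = -0.02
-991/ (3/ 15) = -4955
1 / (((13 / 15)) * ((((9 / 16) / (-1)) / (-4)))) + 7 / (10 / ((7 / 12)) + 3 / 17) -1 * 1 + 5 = 337841 / 26793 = 12.61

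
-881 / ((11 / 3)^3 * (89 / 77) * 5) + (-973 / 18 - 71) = -124202257 / 969210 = -128.15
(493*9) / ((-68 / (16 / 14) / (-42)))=3132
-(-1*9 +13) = -4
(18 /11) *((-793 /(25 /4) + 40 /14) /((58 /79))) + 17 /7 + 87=-10439194 /55825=-187.00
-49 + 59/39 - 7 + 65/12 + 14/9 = -47.51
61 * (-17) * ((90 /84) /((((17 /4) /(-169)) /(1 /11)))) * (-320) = -98966400 /77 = -1285277.92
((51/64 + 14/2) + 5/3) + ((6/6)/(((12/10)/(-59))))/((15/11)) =-15317/576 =-26.59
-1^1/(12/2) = -1/6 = -0.17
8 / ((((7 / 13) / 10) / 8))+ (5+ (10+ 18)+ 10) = 8621 / 7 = 1231.57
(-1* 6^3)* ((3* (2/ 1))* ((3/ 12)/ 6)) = -54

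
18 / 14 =9 / 7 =1.29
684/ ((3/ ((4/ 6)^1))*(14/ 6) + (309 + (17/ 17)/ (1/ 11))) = 1368/ 661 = 2.07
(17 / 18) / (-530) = -17 / 9540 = -0.00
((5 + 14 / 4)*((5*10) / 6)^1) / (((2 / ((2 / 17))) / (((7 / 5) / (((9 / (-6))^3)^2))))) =1120 / 2187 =0.51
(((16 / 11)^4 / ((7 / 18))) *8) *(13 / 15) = 40894464 / 512435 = 79.80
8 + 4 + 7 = 19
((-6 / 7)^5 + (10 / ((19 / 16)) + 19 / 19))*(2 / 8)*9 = 25746381 / 1277332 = 20.16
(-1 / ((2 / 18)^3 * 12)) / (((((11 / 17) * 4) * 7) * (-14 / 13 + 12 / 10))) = -27.24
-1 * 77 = -77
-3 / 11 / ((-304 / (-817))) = -129 / 176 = -0.73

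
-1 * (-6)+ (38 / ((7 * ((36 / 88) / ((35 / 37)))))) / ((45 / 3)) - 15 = -8155 / 999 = -8.16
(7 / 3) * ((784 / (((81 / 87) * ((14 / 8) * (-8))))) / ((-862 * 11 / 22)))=11368 / 34911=0.33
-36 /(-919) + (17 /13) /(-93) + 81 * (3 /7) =270185560 /7777497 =34.74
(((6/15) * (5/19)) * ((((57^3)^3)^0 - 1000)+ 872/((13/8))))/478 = -6011/59033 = -0.10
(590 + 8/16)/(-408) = -1181/816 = -1.45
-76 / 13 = -5.85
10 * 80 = 800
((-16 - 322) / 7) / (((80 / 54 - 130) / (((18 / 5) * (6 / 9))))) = 54756 / 60725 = 0.90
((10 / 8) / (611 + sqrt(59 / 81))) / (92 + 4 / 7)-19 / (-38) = 483844457 / 967646144-35 * sqrt(59) / 8708815296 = 0.50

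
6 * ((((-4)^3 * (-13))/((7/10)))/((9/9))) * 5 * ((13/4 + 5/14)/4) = 1575600/49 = 32155.10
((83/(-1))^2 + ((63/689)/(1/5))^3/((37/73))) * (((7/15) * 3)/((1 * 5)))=1928.97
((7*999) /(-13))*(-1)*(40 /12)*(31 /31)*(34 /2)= 30482.31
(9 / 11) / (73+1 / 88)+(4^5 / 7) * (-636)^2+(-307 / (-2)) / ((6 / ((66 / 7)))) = 760363123519 / 12850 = 59172227.51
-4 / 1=-4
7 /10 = 0.70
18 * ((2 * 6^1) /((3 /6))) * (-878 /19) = -379296 /19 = -19962.95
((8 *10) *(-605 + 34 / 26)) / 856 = -56.42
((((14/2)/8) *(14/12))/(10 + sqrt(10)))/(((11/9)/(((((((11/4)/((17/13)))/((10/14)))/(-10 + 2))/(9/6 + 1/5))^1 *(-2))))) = 4459/110976-4459 *sqrt(10)/1109760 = 0.03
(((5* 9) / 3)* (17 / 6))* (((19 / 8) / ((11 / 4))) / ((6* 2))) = 1615 / 528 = 3.06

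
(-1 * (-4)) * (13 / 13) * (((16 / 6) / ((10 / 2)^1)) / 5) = 32 / 75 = 0.43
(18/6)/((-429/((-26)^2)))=-52/11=-4.73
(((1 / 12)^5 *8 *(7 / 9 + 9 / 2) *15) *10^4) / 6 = 296875 / 69984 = 4.24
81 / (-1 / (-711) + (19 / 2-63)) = -115182 / 76075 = -1.51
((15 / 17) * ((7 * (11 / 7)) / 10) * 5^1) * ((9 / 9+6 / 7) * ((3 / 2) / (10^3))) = 1287 / 95200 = 0.01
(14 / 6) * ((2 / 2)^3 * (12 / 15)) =28 / 15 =1.87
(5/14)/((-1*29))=-5/406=-0.01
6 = 6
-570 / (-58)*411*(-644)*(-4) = 10404819.31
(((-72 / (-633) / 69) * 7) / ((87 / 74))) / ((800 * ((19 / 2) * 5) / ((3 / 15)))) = 259 / 5013755625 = 0.00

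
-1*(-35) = 35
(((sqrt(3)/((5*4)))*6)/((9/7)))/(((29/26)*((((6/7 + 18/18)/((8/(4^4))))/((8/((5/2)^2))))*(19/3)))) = 49*sqrt(3)/68875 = 0.00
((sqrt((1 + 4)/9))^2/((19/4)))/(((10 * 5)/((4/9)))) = 8/7695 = 0.00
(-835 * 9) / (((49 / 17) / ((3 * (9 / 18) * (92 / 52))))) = -8815095 / 1274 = -6919.23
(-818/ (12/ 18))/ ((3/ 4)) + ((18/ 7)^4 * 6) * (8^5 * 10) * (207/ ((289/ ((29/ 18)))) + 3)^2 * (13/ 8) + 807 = 201315210919811/ 83521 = 2410354412.90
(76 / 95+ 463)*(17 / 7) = 39423 / 35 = 1126.37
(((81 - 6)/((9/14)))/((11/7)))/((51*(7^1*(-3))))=-0.07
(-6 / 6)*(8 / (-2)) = 4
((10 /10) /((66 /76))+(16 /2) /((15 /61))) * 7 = 38906 /165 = 235.79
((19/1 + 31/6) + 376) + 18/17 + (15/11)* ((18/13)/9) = 5855335/14586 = 401.44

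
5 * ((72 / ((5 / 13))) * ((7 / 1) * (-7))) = -45864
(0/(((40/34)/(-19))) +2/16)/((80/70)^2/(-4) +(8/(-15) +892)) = 735/5239904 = 0.00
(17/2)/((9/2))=17/9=1.89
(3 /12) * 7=7 /4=1.75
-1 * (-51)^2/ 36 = -72.25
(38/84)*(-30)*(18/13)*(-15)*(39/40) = 7695/28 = 274.82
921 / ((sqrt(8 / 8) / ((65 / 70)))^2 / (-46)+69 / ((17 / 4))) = 60858759 / 1071146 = 56.82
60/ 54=10/ 9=1.11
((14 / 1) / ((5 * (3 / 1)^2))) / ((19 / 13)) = 182 / 855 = 0.21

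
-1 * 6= -6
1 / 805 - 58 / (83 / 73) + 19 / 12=-39629959 / 801780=-49.43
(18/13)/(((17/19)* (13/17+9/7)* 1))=1197/1586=0.75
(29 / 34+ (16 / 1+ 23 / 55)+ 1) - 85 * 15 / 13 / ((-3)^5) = 36772601 / 1969110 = 18.67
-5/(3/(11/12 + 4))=-295/36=-8.19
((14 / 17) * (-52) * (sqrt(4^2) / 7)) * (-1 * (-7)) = -171.29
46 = 46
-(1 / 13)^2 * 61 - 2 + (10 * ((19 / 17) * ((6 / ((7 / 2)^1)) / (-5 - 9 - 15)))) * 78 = -31431909 / 583219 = -53.89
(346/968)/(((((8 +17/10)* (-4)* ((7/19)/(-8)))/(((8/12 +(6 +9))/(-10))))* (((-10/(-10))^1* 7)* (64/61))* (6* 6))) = -9423829/7950362112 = -0.00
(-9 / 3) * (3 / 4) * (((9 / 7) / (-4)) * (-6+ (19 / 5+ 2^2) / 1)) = 729 / 560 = 1.30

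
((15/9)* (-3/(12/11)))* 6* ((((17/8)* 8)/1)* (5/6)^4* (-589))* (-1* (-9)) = 344196875/288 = 1195128.04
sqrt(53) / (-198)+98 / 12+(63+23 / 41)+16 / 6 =18301 / 246 -sqrt(53) / 198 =74.36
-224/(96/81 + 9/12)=-24192/209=-115.75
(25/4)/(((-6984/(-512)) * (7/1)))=400/6111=0.07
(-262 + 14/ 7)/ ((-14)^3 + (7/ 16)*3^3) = 0.10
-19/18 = -1.06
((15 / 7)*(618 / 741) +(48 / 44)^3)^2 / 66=8402854775334 / 58255747961411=0.14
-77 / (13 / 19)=-1463 / 13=-112.54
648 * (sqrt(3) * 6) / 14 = 1944 * sqrt(3) / 7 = 481.02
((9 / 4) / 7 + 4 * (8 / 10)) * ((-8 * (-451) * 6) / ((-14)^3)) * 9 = -6003261 / 24010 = -250.03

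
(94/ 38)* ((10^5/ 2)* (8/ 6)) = 9400000/ 57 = 164912.28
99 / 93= 33 / 31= 1.06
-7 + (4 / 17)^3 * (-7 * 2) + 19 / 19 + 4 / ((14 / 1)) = -202792 / 34391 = -5.90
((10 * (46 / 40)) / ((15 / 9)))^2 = 4761 / 100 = 47.61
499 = 499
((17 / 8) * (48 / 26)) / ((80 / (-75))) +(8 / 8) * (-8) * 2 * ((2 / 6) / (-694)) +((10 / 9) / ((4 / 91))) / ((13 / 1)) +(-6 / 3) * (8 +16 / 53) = -631048139 / 34427952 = -18.33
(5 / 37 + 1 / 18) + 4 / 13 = 4315 / 8658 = 0.50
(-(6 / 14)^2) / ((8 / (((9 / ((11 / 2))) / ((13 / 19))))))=-1539 / 28028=-0.05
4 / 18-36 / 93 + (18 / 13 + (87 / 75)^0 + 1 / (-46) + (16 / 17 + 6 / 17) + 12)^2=7063646998943 / 28833968124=244.98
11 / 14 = 0.79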